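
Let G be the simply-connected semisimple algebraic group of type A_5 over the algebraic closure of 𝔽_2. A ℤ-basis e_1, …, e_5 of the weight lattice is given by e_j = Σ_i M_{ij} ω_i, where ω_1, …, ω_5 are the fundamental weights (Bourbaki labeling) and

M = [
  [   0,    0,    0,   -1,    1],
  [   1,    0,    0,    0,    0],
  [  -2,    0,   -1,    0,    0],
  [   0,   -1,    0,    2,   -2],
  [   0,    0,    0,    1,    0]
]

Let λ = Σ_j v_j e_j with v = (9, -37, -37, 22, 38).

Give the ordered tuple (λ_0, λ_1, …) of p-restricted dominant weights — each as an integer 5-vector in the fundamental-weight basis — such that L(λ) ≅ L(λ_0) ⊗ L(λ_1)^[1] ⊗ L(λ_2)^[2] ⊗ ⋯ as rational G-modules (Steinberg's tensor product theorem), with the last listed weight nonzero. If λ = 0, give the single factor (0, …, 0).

((0, 1, 1, 1, 0), (0, 0, 1, 0, 1), (0, 0, 0, 1, 1), (0, 1, 0, 0, 0), (1, 0, 1, 0, 1))

Compute c_i = Σ_j M_{ij} v_j with v = (9, -37, -37, 22, 38):
  c_1 = 0·9 + (0)·(-37) + (0)·(-37) + (-1)·(22) + 1·38 = 16
  c_2 = 1·9 + (0)·(-37) + (0)·(-37) + 0·22 + 0·38 = 9
  c_3 = (-2)·(9) + (0)·(-37) + (-1)·(-37) + 0·22 + 0·38 = 19
  c_4 = 0·9 + (-1)·(-37) + (0)·(-37) + 2·22 + (-2)·(38) = 5
  c_5 = 0·9 + (0)·(-37) + (0)·(-37) + 1·22 + 0·38 = 22
Base-2 expansion of each c_i:
  c_1 = 16 = 0·2^0 + 0·2^1 + 0·2^2 + 0·2^3 + 1·2^4
  c_2 = 9 = 1·2^0 + 0·2^1 + 0·2^2 + 1·2^3
  c_3 = 19 = 1·2^0 + 1·2^1 + 0·2^2 + 0·2^3 + 1·2^4
  c_4 = 5 = 1·2^0 + 0·2^1 + 1·2^2
  c_5 = 22 = 0·2^0 + 1·2^1 + 1·2^2 + 0·2^3 + 1·2^4
Factor λ_0 = (0, 1, 1, 1, 0)
Factor λ_1 = (0, 0, 1, 0, 1)
Factor λ_2 = (0, 0, 0, 1, 1)
Factor λ_3 = (0, 1, 0, 0, 0)
Factor λ_4 = (1, 0, 1, 0, 1)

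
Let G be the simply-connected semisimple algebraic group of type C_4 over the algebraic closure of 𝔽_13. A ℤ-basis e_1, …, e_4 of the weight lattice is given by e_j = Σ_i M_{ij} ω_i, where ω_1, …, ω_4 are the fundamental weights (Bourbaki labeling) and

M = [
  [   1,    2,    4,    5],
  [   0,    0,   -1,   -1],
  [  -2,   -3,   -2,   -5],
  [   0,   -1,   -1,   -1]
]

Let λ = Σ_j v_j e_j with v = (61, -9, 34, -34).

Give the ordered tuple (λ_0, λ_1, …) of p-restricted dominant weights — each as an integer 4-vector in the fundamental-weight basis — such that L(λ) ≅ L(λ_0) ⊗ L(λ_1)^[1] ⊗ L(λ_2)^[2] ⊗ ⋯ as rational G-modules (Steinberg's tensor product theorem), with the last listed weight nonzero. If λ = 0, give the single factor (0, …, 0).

Converting to the ω-basis (c_i = row i of M dotted with v = (61, -9, 34, -34)):
  c_1 = (1)·(61) + (2)·(-9) + (4)·(34) + (5)·(-34) = 9
  c_2 = (0)·(61) + (0)·(-9) + (-1)·(34) + (-1)·(-34) = 0
  c_3 = (-2)·(61) + (-3)·(-9) + (-2)·(34) + (-5)·(-34) = 7
  c_4 = (0)·(61) + (-1)·(-9) + (-1)·(34) + (-1)·(-34) = 9
Writing each c_i in base p = 13:
  c_1 = 9 = 9·13^0
  c_2 = 0
  c_3 = 7 = 7·13^0
  c_4 = 9 = 9·13^0
p-restricted factor λ_0 = (9, 0, 7, 9)

((9, 0, 7, 9),)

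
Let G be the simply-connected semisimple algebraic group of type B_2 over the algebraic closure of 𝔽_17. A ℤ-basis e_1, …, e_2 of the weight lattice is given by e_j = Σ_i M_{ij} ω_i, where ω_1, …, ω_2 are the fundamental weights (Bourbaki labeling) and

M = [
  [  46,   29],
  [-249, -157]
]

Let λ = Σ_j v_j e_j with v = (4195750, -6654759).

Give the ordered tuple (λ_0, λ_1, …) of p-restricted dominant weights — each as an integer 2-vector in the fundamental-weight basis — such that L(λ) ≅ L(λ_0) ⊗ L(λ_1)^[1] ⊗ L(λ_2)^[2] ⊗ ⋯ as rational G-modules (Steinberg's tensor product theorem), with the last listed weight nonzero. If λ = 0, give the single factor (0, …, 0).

Converting to the ω-basis (c_i = row i of M dotted with v = (4195750, -6654759)):
  c_1 = 46·4195750 + (29)·(-6654759) = 16489
  c_2 = (-249)·(4195750) + (-157)·(-6654759) = 55413
Expand coordinatewise in base 17:
  c_1 = 16489 = 16·17^0 + 0·17^1 + 6·17^2 + 3·17^3
  c_2 = 55413 = 10·17^0 + 12·17^1 + 4·17^2 + 11·17^3
λ_0 = (16, 10)
λ_1 = (0, 12)
λ_2 = (6, 4)
λ_3 = (3, 11)

((16, 10), (0, 12), (6, 4), (3, 11))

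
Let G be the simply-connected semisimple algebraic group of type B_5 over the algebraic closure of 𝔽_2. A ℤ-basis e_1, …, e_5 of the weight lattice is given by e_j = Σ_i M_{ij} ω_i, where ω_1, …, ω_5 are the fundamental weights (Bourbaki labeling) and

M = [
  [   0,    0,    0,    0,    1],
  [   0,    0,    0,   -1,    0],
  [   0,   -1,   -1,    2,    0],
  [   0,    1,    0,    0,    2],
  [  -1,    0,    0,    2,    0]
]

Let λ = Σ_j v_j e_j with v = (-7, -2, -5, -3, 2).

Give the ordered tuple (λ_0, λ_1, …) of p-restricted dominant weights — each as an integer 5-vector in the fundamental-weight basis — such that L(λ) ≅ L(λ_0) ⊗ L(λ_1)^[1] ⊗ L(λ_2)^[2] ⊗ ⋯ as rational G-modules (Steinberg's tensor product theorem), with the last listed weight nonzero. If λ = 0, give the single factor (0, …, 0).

((0, 1, 1, 0, 1), (1, 1, 0, 1, 0))

Compute c_i = Σ_j M_{ij} v_j with v = (-7, -2, -5, -3, 2):
  c_1 = 0*-7 + 0*-2 + 0*-5 + 0*-3 + 1*2 = 2
  c_2 = 0*-7 + 0*-2 + 0*-5 + -1*-3 + 0*2 = 3
  c_3 = 0*-7 + -1*-2 + -1*-5 + 2*-3 + 0*2 = 1
  c_4 = 0*-7 + 1*-2 + 0*-5 + 0*-3 + 2*2 = 2
  c_5 = -1*-7 + 0*-2 + 0*-5 + 2*-3 + 0*2 = 1
Base-2 expansion of each c_i:
  c_1 = 2 = 0·2^0 + 1·2^1
  c_2 = 3 = 1·2^0 + 1·2^1
  c_3 = 1 = 1·2^0
  c_4 = 2 = 0·2^0 + 1·2^1
  c_5 = 1 = 1·2^0
Factor λ_0 = (0, 1, 1, 0, 1)
Factor λ_1 = (1, 1, 0, 1, 0)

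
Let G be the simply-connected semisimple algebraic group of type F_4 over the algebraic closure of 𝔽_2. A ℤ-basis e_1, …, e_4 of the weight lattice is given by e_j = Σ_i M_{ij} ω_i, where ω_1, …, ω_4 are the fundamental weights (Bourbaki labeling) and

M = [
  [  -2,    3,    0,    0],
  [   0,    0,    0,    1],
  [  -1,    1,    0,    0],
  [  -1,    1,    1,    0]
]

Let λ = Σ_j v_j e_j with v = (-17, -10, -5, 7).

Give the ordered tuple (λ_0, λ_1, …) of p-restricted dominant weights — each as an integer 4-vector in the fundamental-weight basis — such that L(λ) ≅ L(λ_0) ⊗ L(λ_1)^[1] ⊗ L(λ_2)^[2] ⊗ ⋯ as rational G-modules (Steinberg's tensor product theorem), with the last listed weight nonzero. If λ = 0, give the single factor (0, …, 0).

ω-coordinates c = M·v, v = (-17, -10, -5, 7):
  c_1 = (-2)·(-17) + (3)·(-10) + (0)·(-5) + 0·7 = 4
  c_2 = (0)·(-17) + (0)·(-10) + (0)·(-5) + 1·7 = 7
  c_3 = (-1)·(-17) + (1)·(-10) + (0)·(-5) + 0·7 = 7
  c_4 = (-1)·(-17) + (1)·(-10) + (1)·(-5) + 0·7 = 2
Expand coordinatewise in base 2:
  c_1 = 4 = 0·2^0 + 0·2^1 + 1·2^2
  c_2 = 7 = 1·2^0 + 1·2^1 + 1·2^2
  c_3 = 7 = 1·2^0 + 1·2^1 + 1·2^2
  c_4 = 2 = 0·2^0 + 1·2^1
λ_0 = (0, 1, 1, 0)
λ_1 = (0, 1, 1, 1)
λ_2 = (1, 1, 1, 0)

((0, 1, 1, 0), (0, 1, 1, 1), (1, 1, 1, 0))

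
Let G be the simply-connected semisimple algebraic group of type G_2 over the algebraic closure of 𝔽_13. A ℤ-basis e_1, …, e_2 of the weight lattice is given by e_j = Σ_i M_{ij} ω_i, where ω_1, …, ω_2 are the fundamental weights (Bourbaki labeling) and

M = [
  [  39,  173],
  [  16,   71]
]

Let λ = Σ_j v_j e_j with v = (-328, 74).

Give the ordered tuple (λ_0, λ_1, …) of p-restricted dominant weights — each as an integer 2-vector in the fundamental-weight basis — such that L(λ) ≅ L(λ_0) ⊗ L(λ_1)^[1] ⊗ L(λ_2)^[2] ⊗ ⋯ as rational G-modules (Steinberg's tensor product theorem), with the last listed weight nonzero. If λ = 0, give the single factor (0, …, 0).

ω-coordinates c = M·v, v = (-328, 74):
  c_1 = (39)·(-328) + (173)·(74) = 10
  c_2 = (16)·(-328) + (71)·(74) = 6
Base-13 expansion of each c_i:
  c_1 = 10 = 10·13^0
  c_2 = 6 = 6·13^0
p-restricted factor λ_0 = (10, 6)

((10, 6),)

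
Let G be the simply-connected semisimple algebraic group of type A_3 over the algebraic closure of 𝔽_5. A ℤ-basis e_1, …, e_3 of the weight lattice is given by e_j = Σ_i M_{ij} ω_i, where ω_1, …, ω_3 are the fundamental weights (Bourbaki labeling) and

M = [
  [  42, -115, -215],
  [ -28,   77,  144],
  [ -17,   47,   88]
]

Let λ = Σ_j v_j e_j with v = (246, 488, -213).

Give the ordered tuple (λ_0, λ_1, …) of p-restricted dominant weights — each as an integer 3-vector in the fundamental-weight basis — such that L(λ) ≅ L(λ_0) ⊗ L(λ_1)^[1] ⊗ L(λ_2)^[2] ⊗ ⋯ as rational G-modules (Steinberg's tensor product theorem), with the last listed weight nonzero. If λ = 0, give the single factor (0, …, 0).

Compute c_i = Σ_j M_{ij} v_j with v = (246, 488, -213):
  c_1 = 42·246 + (-115)·(488) + (-215)·(-213) = 7
  c_2 = (-28)·(246) + 77·488 + (144)·(-213) = 16
  c_3 = (-17)·(246) + 47·488 + (88)·(-213) = 10
p = 5; digits c_i = Σ_j d_{ij}·5^j, 0 ≤ d_{ij} < 5:
  c_1 = 7 = 2·5^0 + 1·5^1
  c_2 = 16 = 1·5^0 + 3·5^1
  c_3 = 10 = 0·5^0 + 2·5^1
p-restricted factor λ_0 = (2, 1, 0)
p-restricted factor λ_1 = (1, 3, 2)

((2, 1, 0), (1, 3, 2))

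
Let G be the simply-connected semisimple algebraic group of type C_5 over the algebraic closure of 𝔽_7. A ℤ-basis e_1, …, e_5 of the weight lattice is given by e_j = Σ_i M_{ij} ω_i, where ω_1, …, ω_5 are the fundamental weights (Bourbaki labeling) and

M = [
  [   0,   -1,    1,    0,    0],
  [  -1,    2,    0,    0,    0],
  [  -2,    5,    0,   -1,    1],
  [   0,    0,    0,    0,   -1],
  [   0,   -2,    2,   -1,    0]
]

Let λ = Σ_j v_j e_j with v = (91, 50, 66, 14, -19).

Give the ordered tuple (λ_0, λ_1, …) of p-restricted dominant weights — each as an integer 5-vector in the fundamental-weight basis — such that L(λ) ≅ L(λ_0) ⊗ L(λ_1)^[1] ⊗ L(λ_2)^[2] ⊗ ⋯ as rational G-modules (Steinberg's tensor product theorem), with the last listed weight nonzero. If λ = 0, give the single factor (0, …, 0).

((2, 2, 0, 5, 4), (2, 1, 5, 2, 2))

ω-coordinates c = M·v, v = (91, 50, 66, 14, -19):
  c_1 = (0)·(91) + (-1)·(50) + (1)·(66) + (0)·(14) + (0)·(-19) = 16
  c_2 = (-1)·(91) + (2)·(50) + (0)·(66) + (0)·(14) + (0)·(-19) = 9
  c_3 = (-2)·(91) + (5)·(50) + (0)·(66) + (-1)·(14) + (1)·(-19) = 35
  c_4 = (0)·(91) + (0)·(50) + (0)·(66) + (0)·(14) + (-1)·(-19) = 19
  c_5 = (0)·(91) + (-2)·(50) + (2)·(66) + (-1)·(14) + (0)·(-19) = 18
Expand coordinatewise in base 7:
  c_1 = 16 = 2·7^0 + 2·7^1
  c_2 = 9 = 2·7^0 + 1·7^1
  c_3 = 35 = 0·7^0 + 5·7^1
  c_4 = 19 = 5·7^0 + 2·7^1
  c_5 = 18 = 4·7^0 + 2·7^1
Factor λ_0 = (2, 2, 0, 5, 4)
Factor λ_1 = (2, 1, 5, 2, 2)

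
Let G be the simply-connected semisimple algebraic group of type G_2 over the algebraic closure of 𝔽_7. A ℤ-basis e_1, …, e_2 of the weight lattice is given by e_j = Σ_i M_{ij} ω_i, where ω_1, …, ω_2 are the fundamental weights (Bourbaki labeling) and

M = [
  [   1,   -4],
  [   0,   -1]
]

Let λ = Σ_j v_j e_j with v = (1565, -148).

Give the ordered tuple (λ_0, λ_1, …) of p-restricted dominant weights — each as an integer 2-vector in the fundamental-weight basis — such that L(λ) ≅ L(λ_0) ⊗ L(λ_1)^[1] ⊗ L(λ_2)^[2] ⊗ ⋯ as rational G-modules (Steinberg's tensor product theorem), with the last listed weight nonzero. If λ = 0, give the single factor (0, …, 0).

((1, 1), (0, 0), (2, 3), (6, 0))

ω-coordinates c = M·v, v = (1565, -148):
  c_1 = 1*1565 + -4*-148 = 2157
  c_2 = 0*1565 + -1*-148 = 148
Base-7 expansion of each c_i:
  c_1 = 2157 = 1·7^0 + 0·7^1 + 2·7^2 + 6·7^3
  c_2 = 148 = 1·7^0 + 0·7^1 + 3·7^2
p-restricted factor λ_0 = (1, 1)
p-restricted factor λ_1 = (0, 0)
p-restricted factor λ_2 = (2, 3)
p-restricted factor λ_3 = (6, 0)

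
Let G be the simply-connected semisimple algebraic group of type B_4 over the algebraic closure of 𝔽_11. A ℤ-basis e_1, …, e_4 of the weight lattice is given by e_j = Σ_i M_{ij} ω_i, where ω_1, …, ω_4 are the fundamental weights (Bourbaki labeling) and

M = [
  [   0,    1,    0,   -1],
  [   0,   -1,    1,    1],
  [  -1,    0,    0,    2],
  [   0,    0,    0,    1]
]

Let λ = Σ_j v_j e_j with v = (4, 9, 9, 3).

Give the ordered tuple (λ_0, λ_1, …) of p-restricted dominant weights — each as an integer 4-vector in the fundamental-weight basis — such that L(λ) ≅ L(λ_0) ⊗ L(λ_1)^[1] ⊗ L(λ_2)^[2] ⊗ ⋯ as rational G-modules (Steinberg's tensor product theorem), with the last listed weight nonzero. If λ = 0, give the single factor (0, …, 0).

((6, 3, 2, 3),)

ω-coordinates c = M·v, v = (4, 9, 9, 3):
  c_1 = 0·4 + 1·9 + 0·9 + (-1)·(3) = 6
  c_2 = 0·4 + (-1)·(9) + 1·9 + 1·3 = 3
  c_3 = (-1)·(4) + 0·9 + 0·9 + 2·3 = 2
  c_4 = 0·4 + 0·9 + 0·9 + 1·3 = 3
Base-11 expansion of each c_i:
  c_1 = 6 = 6·11^0
  c_2 = 3 = 3·11^0
  c_3 = 2 = 2·11^0
  c_4 = 3 = 3·11^0
λ_0 = (6, 3, 2, 3)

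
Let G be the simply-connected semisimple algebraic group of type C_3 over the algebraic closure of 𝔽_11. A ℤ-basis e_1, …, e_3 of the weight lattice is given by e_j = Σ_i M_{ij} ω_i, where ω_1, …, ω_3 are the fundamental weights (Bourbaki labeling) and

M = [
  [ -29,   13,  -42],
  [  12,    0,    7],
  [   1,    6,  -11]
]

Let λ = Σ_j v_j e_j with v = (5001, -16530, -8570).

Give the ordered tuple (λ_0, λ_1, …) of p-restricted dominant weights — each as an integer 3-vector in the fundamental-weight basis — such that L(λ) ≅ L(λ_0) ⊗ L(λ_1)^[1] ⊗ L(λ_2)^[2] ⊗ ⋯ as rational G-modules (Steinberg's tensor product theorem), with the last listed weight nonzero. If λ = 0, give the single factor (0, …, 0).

ω-coordinates c = M·v, v = (5001, -16530, -8570):
  c_1 = -29*5001 + 13*-16530 + -42*-8570 = 21
  c_2 = 12*5001 + 0*-16530 + 7*-8570 = 22
  c_3 = 1*5001 + 6*-16530 + -11*-8570 = 91
Base-11 expansion of each c_i:
  c_1 = 21 = 10·11^0 + 1·11^1
  c_2 = 22 = 0·11^0 + 2·11^1
  c_3 = 91 = 3·11^0 + 8·11^1
Factor λ_0 = (10, 0, 3)
Factor λ_1 = (1, 2, 8)

((10, 0, 3), (1, 2, 8))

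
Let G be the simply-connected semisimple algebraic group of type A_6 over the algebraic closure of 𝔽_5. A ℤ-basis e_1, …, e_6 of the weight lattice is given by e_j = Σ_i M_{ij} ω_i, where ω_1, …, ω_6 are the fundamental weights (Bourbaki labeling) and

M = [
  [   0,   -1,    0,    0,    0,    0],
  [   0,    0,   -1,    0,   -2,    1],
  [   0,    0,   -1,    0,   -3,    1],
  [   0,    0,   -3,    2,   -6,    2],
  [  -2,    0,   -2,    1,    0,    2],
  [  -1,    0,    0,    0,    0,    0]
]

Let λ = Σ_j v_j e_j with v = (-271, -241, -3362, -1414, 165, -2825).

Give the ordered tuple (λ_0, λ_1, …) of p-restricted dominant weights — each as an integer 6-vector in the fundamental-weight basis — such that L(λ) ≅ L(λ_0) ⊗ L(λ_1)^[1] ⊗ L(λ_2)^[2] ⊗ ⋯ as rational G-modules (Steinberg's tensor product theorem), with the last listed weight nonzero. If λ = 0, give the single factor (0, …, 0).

((1, 2, 2, 3, 2, 1), (3, 1, 3, 3, 0, 4), (4, 3, 1, 4, 3, 0), (1, 1, 0, 4, 1, 2))

Compute c_i = Σ_j M_{ij} v_j with v = (-271, -241, -3362, -1414, 165, -2825):
  c_1 = (0)·(-271) + (-1)·(-241) + (0)·(-3362) + (0)·(-1414) + (0)·(165) + (0)·(-2825) = 241
  c_2 = (0)·(-271) + (0)·(-241) + (-1)·(-3362) + (0)·(-1414) + (-2)·(165) + (1)·(-2825) = 207
  c_3 = (0)·(-271) + (0)·(-241) + (-1)·(-3362) + (0)·(-1414) + (-3)·(165) + (1)·(-2825) = 42
  c_4 = (0)·(-271) + (0)·(-241) + (-3)·(-3362) + (2)·(-1414) + (-6)·(165) + (2)·(-2825) = 618
  c_5 = (-2)·(-271) + (0)·(-241) + (-2)·(-3362) + (1)·(-1414) + (0)·(165) + (2)·(-2825) = 202
  c_6 = (-1)·(-271) + (0)·(-241) + (0)·(-3362) + (0)·(-1414) + (0)·(165) + (0)·(-2825) = 271
Writing each c_i in base p = 5:
  c_1 = 241 = 1·5^0 + 3·5^1 + 4·5^2 + 1·5^3
  c_2 = 207 = 2·5^0 + 1·5^1 + 3·5^2 + 1·5^3
  c_3 = 42 = 2·5^0 + 3·5^1 + 1·5^2
  c_4 = 618 = 3·5^0 + 3·5^1 + 4·5^2 + 4·5^3
  c_5 = 202 = 2·5^0 + 0·5^1 + 3·5^2 + 1·5^3
  c_6 = 271 = 1·5^0 + 4·5^1 + 0·5^2 + 2·5^3
p-restricted factor λ_0 = (1, 2, 2, 3, 2, 1)
p-restricted factor λ_1 = (3, 1, 3, 3, 0, 4)
p-restricted factor λ_2 = (4, 3, 1, 4, 3, 0)
p-restricted factor λ_3 = (1, 1, 0, 4, 1, 2)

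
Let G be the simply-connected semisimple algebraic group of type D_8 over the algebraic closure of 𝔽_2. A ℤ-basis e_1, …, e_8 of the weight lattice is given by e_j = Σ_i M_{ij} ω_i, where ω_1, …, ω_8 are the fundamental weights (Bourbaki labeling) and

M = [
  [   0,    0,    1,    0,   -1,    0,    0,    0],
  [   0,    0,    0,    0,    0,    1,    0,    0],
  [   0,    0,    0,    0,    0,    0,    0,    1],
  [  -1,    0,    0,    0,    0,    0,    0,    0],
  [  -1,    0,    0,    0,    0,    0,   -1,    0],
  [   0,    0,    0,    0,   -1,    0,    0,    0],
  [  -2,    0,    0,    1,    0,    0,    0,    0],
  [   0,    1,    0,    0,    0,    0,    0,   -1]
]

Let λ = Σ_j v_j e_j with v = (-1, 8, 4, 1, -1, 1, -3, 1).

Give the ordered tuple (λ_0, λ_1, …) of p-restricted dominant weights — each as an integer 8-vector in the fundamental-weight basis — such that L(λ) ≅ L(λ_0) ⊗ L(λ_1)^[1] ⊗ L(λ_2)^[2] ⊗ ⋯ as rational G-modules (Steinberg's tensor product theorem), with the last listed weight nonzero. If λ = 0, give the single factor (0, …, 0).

((1, 1, 1, 1, 0, 1, 1, 1), (0, 0, 0, 0, 0, 0, 1, 1), (1, 0, 0, 0, 1, 0, 0, 1))

Change of basis e → ω: c = M·v where v = (-1, 8, 4, 1, -1, 1, -3, 1):
  c_1 = (0)·(-1) + 0·8 + 1·4 + 0·1 + (-1)·(-1) + 0·1 + (0)·(-3) + 0·1 = 5
  c_2 = (0)·(-1) + 0·8 + 0·4 + 0·1 + (0)·(-1) + 1·1 + (0)·(-3) + 0·1 = 1
  c_3 = (0)·(-1) + 0·8 + 0·4 + 0·1 + (0)·(-1) + 0·1 + (0)·(-3) + 1·1 = 1
  c_4 = (-1)·(-1) + 0·8 + 0·4 + 0·1 + (0)·(-1) + 0·1 + (0)·(-3) + 0·1 = 1
  c_5 = (-1)·(-1) + 0·8 + 0·4 + 0·1 + (0)·(-1) + 0·1 + (-1)·(-3) + 0·1 = 4
  c_6 = (0)·(-1) + 0·8 + 0·4 + 0·1 + (-1)·(-1) + 0·1 + (0)·(-3) + 0·1 = 1
  c_7 = (-2)·(-1) + 0·8 + 0·4 + 1·1 + (0)·(-1) + 0·1 + (0)·(-3) + 0·1 = 3
  c_8 = (0)·(-1) + 1·8 + 0·4 + 0·1 + (0)·(-1) + 0·1 + (0)·(-3) + (-1)·(1) = 7
Base-2 expansion of each c_i:
  c_1 = 5 = 1·2^0 + 0·2^1 + 1·2^2
  c_2 = 1 = 1·2^0
  c_3 = 1 = 1·2^0
  c_4 = 1 = 1·2^0
  c_5 = 4 = 0·2^0 + 0·2^1 + 1·2^2
  c_6 = 1 = 1·2^0
  c_7 = 3 = 1·2^0 + 1·2^1
  c_8 = 7 = 1·2^0 + 1·2^1 + 1·2^2
p-restricted factor λ_0 = (1, 1, 1, 1, 0, 1, 1, 1)
p-restricted factor λ_1 = (0, 0, 0, 0, 0, 0, 1, 1)
p-restricted factor λ_2 = (1, 0, 0, 0, 1, 0, 0, 1)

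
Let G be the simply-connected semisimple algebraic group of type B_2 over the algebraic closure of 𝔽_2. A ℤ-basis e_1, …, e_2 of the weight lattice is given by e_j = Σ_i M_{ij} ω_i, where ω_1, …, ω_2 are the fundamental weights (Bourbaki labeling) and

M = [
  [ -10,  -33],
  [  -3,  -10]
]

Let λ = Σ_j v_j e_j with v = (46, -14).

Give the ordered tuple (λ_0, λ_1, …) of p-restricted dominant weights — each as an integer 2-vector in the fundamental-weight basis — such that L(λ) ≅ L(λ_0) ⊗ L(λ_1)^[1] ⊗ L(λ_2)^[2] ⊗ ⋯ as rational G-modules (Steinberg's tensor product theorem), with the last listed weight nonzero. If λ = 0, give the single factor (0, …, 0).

Converting to the ω-basis (c_i = row i of M dotted with v = (46, -14)):
  c_1 = (-10)·(46) + (-33)·(-14) = 2
  c_2 = (-3)·(46) + (-10)·(-14) = 2
Base-2 expansion of each c_i:
  c_1 = 2 = 0·2^0 + 1·2^1
  c_2 = 2 = 0·2^0 + 1·2^1
λ_0 = (0, 0)
λ_1 = (1, 1)

((0, 0), (1, 1))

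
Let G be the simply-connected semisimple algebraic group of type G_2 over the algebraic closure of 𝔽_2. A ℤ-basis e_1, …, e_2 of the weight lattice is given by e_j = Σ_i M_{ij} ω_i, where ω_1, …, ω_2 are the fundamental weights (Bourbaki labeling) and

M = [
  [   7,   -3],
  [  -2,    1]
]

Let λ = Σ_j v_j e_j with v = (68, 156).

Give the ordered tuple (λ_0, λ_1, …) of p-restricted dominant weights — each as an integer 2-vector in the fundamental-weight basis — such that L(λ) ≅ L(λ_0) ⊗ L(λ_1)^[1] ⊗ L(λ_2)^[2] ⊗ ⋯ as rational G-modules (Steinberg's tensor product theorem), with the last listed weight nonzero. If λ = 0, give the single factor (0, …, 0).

((0, 0), (0, 0), (0, 1), (1, 0), (0, 1))

In the fundamental-weight basis, λ has coordinates c = M·v (v = (68, 156)):
  c_1 = 7*68 + -3*156 = 8
  c_2 = -2*68 + 1*156 = 20
p = 2; digits c_i = Σ_j d_{ij}·2^j, 0 ≤ d_{ij} < 2:
  c_1 = 8 = 0·2^0 + 0·2^1 + 0·2^2 + 1·2^3
  c_2 = 20 = 0·2^0 + 0·2^1 + 1·2^2 + 0·2^3 + 1·2^4
λ_0 = (0, 0)
λ_1 = (0, 0)
λ_2 = (0, 1)
λ_3 = (1, 0)
λ_4 = (0, 1)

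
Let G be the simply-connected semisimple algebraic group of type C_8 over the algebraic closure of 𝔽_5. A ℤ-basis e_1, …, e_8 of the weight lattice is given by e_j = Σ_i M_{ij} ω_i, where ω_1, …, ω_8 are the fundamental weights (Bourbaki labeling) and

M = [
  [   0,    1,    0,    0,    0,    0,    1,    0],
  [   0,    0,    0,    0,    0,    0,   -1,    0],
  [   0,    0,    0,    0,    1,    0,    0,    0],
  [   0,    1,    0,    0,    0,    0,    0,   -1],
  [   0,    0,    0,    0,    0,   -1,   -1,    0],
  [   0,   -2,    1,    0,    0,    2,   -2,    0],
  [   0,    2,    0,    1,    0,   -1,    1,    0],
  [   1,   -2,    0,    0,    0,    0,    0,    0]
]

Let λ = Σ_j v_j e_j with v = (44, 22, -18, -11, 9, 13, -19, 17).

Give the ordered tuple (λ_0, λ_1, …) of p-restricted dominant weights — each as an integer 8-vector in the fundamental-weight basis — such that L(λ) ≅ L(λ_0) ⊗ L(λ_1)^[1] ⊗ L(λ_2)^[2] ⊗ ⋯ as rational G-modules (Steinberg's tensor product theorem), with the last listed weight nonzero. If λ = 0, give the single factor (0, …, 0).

Compute c_i = Σ_j M_{ij} v_j with v = (44, 22, -18, -11, 9, 13, -19, 17):
  c_1 = 0·44 + 1·22 + (0)·(-18) + (0)·(-11) + 0·9 + 0·13 + (1)·(-19) + 0·17 = 3
  c_2 = 0·44 + 0·22 + (0)·(-18) + (0)·(-11) + 0·9 + 0·13 + (-1)·(-19) + 0·17 = 19
  c_3 = 0·44 + 0·22 + (0)·(-18) + (0)·(-11) + 1·9 + 0·13 + (0)·(-19) + 0·17 = 9
  c_4 = 0·44 + 1·22 + (0)·(-18) + (0)·(-11) + 0·9 + 0·13 + (0)·(-19) + (-1)·(17) = 5
  c_5 = 0·44 + 0·22 + (0)·(-18) + (0)·(-11) + 0·9 + (-1)·(13) + (-1)·(-19) + 0·17 = 6
  c_6 = 0·44 + (-2)·(22) + (1)·(-18) + (0)·(-11) + 0·9 + 2·13 + (-2)·(-19) + 0·17 = 2
  c_7 = 0·44 + 2·22 + (0)·(-18) + (1)·(-11) + 0·9 + (-1)·(13) + (1)·(-19) + 0·17 = 1
  c_8 = 1·44 + (-2)·(22) + (0)·(-18) + (0)·(-11) + 0·9 + 0·13 + (0)·(-19) + 0·17 = 0
p = 5; digits c_i = Σ_j d_{ij}·5^j, 0 ≤ d_{ij} < 5:
  c_1 = 3 = 3·5^0
  c_2 = 19 = 4·5^0 + 3·5^1
  c_3 = 9 = 4·5^0 + 1·5^1
  c_4 = 5 = 0·5^0 + 1·5^1
  c_5 = 6 = 1·5^0 + 1·5^1
  c_6 = 2 = 2·5^0
  c_7 = 1 = 1·5^0
  c_8 = 0
p-restricted factor λ_0 = (3, 4, 4, 0, 1, 2, 1, 0)
p-restricted factor λ_1 = (0, 3, 1, 1, 1, 0, 0, 0)

((3, 4, 4, 0, 1, 2, 1, 0), (0, 3, 1, 1, 1, 0, 0, 0))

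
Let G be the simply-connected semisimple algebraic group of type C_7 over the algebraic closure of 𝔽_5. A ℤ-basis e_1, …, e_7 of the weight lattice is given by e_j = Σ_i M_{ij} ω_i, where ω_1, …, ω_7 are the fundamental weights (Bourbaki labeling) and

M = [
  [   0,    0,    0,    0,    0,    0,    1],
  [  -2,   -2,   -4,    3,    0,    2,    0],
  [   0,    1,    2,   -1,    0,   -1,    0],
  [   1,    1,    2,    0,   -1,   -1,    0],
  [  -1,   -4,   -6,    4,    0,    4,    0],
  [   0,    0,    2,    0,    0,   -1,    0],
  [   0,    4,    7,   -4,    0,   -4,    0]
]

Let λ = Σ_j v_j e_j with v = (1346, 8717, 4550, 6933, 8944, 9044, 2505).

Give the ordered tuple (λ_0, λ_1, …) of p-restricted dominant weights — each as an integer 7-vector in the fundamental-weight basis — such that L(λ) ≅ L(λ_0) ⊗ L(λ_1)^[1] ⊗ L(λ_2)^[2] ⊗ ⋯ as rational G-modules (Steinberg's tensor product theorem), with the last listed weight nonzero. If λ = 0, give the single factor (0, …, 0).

In the fundamental-weight basis, λ has coordinates c = M·v (v = (1346, 8717, 4550, 6933, 8944, 9044, 2505)):
  c_1 = 0·1346 + 0·8717 + 0·4550 + 0·6933 + 0·8944 + 0·9044 + 1·2505 = 2505
  c_2 = (-2)·(1346) + (-2)·(8717) + (-4)·(4550) + 3·6933 + 0·8944 + 2·9044 + 0·2505 = 561
  c_3 = 0·1346 + 1·8717 + 2·4550 + (-1)·(6933) + 0·8944 + (-1)·(9044) + 0·2505 = 1840
  c_4 = 1·1346 + 1·8717 + 2·4550 + 0·6933 + (-1)·(8944) + (-1)·(9044) + 0·2505 = 1175
  c_5 = (-1)·(1346) + (-4)·(8717) + (-6)·(4550) + 4·6933 + 0·8944 + 4·9044 + 0·2505 = 394
  c_6 = 0·1346 + 0·8717 + 2·4550 + 0·6933 + 0·8944 + (-1)·(9044) + 0·2505 = 56
  c_7 = 0·1346 + 4·8717 + 7·4550 + (-4)·(6933) + 0·8944 + (-4)·(9044) + 0·2505 = 2810
Writing each c_i in base p = 5:
  c_1 = 2505 = 0·5^0 + 1·5^1 + 0·5^2 + 0·5^3 + 4·5^4
  c_2 = 561 = 1·5^0 + 2·5^1 + 2·5^2 + 4·5^3
  c_3 = 1840 = 0·5^0 + 3·5^1 + 3·5^2 + 4·5^3 + 2·5^4
  c_4 = 1175 = 0·5^0 + 0·5^1 + 2·5^2 + 4·5^3 + 1·5^4
  c_5 = 394 = 4·5^0 + 3·5^1 + 0·5^2 + 3·5^3
  c_6 = 56 = 1·5^0 + 1·5^1 + 2·5^2
  c_7 = 2810 = 0·5^0 + 2·5^1 + 2·5^2 + 2·5^3 + 4·5^4
λ_0 = (0, 1, 0, 0, 4, 1, 0)
λ_1 = (1, 2, 3, 0, 3, 1, 2)
λ_2 = (0, 2, 3, 2, 0, 2, 2)
λ_3 = (0, 4, 4, 4, 3, 0, 2)
λ_4 = (4, 0, 2, 1, 0, 0, 4)

((0, 1, 0, 0, 4, 1, 0), (1, 2, 3, 0, 3, 1, 2), (0, 2, 3, 2, 0, 2, 2), (0, 4, 4, 4, 3, 0, 2), (4, 0, 2, 1, 0, 0, 4))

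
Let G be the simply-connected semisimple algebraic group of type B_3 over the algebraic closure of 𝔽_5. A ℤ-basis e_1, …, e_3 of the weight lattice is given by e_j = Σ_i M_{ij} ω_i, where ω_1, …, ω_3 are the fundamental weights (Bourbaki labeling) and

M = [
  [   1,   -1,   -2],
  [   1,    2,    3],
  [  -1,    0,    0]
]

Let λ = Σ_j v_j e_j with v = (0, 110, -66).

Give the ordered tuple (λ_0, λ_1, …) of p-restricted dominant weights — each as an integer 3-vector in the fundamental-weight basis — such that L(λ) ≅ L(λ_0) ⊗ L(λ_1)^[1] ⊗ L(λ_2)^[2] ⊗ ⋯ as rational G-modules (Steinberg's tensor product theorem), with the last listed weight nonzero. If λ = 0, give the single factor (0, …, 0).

((2, 2, 0), (4, 4, 0))

Change of basis e → ω: c = M·v where v = (0, 110, -66):
  c_1 = (1)·(0) + (-1)·(110) + (-2)·(-66) = 22
  c_2 = (1)·(0) + (2)·(110) + (3)·(-66) = 22
  c_3 = (-1)·(0) + (0)·(110) + (0)·(-66) = 0
Expand coordinatewise in base 5:
  c_1 = 22 = 2·5^0 + 4·5^1
  c_2 = 22 = 2·5^0 + 4·5^1
  c_3 = 0
Factor λ_0 = (2, 2, 0)
Factor λ_1 = (4, 4, 0)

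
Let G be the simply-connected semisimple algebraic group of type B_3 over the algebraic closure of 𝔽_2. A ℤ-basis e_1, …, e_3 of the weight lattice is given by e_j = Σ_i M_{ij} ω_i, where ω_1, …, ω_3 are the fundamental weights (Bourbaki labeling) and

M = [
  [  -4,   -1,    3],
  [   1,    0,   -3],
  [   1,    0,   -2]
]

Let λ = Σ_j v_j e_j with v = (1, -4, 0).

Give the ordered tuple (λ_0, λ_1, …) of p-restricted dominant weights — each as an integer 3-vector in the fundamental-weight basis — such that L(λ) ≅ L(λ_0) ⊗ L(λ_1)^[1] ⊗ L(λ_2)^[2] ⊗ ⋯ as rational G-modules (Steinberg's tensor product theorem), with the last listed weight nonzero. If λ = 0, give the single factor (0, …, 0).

((0, 1, 1),)

Converting to the ω-basis (c_i = row i of M dotted with v = (1, -4, 0)):
  c_1 = (-4)·(1) + (-1)·(-4) + (3)·(0) = 0
  c_2 = (1)·(1) + (0)·(-4) + (-3)·(0) = 1
  c_3 = (1)·(1) + (0)·(-4) + (-2)·(0) = 1
Base-2 expansion of each c_i:
  c_1 = 0
  c_2 = 1 = 1·2^0
  c_3 = 1 = 1·2^0
p-restricted factor λ_0 = (0, 1, 1)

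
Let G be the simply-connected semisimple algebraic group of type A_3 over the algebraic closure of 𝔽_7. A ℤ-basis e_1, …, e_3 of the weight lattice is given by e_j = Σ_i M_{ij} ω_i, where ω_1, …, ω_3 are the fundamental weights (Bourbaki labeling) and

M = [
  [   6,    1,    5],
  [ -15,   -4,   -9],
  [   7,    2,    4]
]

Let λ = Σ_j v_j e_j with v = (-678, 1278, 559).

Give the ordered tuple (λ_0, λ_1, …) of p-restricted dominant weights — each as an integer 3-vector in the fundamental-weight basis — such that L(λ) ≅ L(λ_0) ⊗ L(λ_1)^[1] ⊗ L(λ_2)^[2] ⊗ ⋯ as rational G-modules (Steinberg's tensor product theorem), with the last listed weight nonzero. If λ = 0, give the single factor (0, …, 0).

Change of basis e → ω: c = M·v where v = (-678, 1278, 559):
  c_1 = (6)·(-678) + (1)·(1278) + (5)·(559) = 5
  c_2 = (-15)·(-678) + (-4)·(1278) + (-9)·(559) = 27
  c_3 = (7)·(-678) + (2)·(1278) + (4)·(559) = 46
p = 7; digits c_i = Σ_j d_{ij}·7^j, 0 ≤ d_{ij} < 7:
  c_1 = 5 = 5·7^0
  c_2 = 27 = 6·7^0 + 3·7^1
  c_3 = 46 = 4·7^0 + 6·7^1
λ_0 = (5, 6, 4)
λ_1 = (0, 3, 6)

((5, 6, 4), (0, 3, 6))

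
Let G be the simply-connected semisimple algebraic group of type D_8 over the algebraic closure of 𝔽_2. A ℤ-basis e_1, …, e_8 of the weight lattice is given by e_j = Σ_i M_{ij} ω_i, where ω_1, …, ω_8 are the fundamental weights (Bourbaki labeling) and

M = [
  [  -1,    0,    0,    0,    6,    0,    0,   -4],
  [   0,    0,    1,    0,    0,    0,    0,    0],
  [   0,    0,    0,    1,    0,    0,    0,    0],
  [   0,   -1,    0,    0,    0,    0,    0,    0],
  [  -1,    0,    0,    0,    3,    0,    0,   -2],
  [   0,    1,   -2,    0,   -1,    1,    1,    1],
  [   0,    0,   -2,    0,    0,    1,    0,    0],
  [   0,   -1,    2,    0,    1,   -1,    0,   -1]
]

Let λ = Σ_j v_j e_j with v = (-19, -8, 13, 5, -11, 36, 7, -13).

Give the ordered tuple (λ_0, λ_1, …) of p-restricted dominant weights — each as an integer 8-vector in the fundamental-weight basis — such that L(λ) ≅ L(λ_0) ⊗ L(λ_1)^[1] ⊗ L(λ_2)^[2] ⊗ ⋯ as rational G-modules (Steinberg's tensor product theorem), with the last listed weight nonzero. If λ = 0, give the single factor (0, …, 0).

Converting to the ω-basis (c_i = row i of M dotted with v = (-19, -8, 13, 5, -11, 36, 7, -13)):
  c_1 = -1*-19 + 0*-8 + 0*13 + 0*5 + 6*-11 + 0*36 + 0*7 + -4*-13 = 5
  c_2 = 0*-19 + 0*-8 + 1*13 + 0*5 + 0*-11 + 0*36 + 0*7 + 0*-13 = 13
  c_3 = 0*-19 + 0*-8 + 0*13 + 1*5 + 0*-11 + 0*36 + 0*7 + 0*-13 = 5
  c_4 = 0*-19 + -1*-8 + 0*13 + 0*5 + 0*-11 + 0*36 + 0*7 + 0*-13 = 8
  c_5 = -1*-19 + 0*-8 + 0*13 + 0*5 + 3*-11 + 0*36 + 0*7 + -2*-13 = 12
  c_6 = 0*-19 + 1*-8 + -2*13 + 0*5 + -1*-11 + 1*36 + 1*7 + 1*-13 = 7
  c_7 = 0*-19 + 0*-8 + -2*13 + 0*5 + 0*-11 + 1*36 + 0*7 + 0*-13 = 10
  c_8 = 0*-19 + -1*-8 + 2*13 + 0*5 + 1*-11 + -1*36 + 0*7 + -1*-13 = 0
Writing each c_i in base p = 2:
  c_1 = 5 = 1·2^0 + 0·2^1 + 1·2^2
  c_2 = 13 = 1·2^0 + 0·2^1 + 1·2^2 + 1·2^3
  c_3 = 5 = 1·2^0 + 0·2^1 + 1·2^2
  c_4 = 8 = 0·2^0 + 0·2^1 + 0·2^2 + 1·2^3
  c_5 = 12 = 0·2^0 + 0·2^1 + 1·2^2 + 1·2^3
  c_6 = 7 = 1·2^0 + 1·2^1 + 1·2^2
  c_7 = 10 = 0·2^0 + 1·2^1 + 0·2^2 + 1·2^3
  c_8 = 0
Factor λ_0 = (1, 1, 1, 0, 0, 1, 0, 0)
Factor λ_1 = (0, 0, 0, 0, 0, 1, 1, 0)
Factor λ_2 = (1, 1, 1, 0, 1, 1, 0, 0)
Factor λ_3 = (0, 1, 0, 1, 1, 0, 1, 0)

((1, 1, 1, 0, 0, 1, 0, 0), (0, 0, 0, 0, 0, 1, 1, 0), (1, 1, 1, 0, 1, 1, 0, 0), (0, 1, 0, 1, 1, 0, 1, 0))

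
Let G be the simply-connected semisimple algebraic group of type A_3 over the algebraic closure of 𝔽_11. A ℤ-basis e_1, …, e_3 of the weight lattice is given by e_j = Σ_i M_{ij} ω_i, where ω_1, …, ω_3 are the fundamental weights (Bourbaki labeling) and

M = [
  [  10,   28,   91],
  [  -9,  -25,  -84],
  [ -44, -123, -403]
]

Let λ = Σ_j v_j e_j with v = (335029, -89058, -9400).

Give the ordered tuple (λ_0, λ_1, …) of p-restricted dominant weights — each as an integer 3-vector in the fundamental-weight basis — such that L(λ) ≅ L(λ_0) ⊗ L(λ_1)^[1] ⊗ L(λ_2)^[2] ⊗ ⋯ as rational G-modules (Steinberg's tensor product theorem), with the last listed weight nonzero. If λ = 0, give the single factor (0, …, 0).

In the fundamental-weight basis, λ has coordinates c = M·v (v = (335029, -89058, -9400)):
  c_1 = 10*335029 + 28*-89058 + 91*-9400 = 1266
  c_2 = -9*335029 + -25*-89058 + -84*-9400 = 789
  c_3 = -44*335029 + -123*-89058 + -403*-9400 = 1058
Writing each c_i in base p = 11:
  c_1 = 1266 = 1·11^0 + 5·11^1 + 10·11^2
  c_2 = 789 = 8·11^0 + 5·11^1 + 6·11^2
  c_3 = 1058 = 2·11^0 + 8·11^1 + 8·11^2
λ_0 = (1, 8, 2)
λ_1 = (5, 5, 8)
λ_2 = (10, 6, 8)

((1, 8, 2), (5, 5, 8), (10, 6, 8))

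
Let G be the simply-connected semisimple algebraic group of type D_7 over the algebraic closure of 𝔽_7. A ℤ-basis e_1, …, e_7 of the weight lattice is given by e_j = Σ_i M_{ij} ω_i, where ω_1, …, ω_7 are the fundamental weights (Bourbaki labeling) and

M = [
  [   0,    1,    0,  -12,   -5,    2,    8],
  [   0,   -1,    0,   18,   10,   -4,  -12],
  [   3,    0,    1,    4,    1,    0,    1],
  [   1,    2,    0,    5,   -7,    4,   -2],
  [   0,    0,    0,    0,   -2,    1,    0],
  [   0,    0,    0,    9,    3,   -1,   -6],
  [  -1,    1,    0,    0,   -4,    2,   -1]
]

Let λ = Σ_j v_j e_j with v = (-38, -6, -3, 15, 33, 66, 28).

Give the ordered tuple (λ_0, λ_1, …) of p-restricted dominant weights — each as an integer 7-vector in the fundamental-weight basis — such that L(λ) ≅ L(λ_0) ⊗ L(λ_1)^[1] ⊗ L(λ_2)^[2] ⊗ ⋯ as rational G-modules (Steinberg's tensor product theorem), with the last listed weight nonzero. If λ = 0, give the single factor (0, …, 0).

((5, 6, 4, 2, 0, 0, 4),)

In the fundamental-weight basis, λ has coordinates c = M·v (v = (-38, -6, -3, 15, 33, 66, 28)):
  c_1 = 0*-38 + 1*-6 + 0*-3 + -12*15 + -5*33 + 2*66 + 8*28 = 5
  c_2 = 0*-38 + -1*-6 + 0*-3 + 18*15 + 10*33 + -4*66 + -12*28 = 6
  c_3 = 3*-38 + 0*-6 + 1*-3 + 4*15 + 1*33 + 0*66 + 1*28 = 4
  c_4 = 1*-38 + 2*-6 + 0*-3 + 5*15 + -7*33 + 4*66 + -2*28 = 2
  c_5 = 0*-38 + 0*-6 + 0*-3 + 0*15 + -2*33 + 1*66 + 0*28 = 0
  c_6 = 0*-38 + 0*-6 + 0*-3 + 9*15 + 3*33 + -1*66 + -6*28 = 0
  c_7 = -1*-38 + 1*-6 + 0*-3 + 0*15 + -4*33 + 2*66 + -1*28 = 4
Base-7 expansion of each c_i:
  c_1 = 5 = 5·7^0
  c_2 = 6 = 6·7^0
  c_3 = 4 = 4·7^0
  c_4 = 2 = 2·7^0
  c_5 = 0
  c_6 = 0
  c_7 = 4 = 4·7^0
λ_0 = (5, 6, 4, 2, 0, 0, 4)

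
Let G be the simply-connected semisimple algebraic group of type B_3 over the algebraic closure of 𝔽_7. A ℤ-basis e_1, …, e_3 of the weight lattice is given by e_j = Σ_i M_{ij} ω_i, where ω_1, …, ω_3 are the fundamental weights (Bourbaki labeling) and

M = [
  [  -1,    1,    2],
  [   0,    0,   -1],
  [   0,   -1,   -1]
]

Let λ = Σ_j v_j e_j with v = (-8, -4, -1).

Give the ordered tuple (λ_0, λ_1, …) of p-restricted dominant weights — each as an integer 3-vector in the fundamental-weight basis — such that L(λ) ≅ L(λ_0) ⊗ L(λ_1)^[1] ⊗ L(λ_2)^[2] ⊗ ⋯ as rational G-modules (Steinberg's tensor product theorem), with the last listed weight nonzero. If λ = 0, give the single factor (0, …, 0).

((2, 1, 5),)

In the fundamental-weight basis, λ has coordinates c = M·v (v = (-8, -4, -1)):
  c_1 = -1*-8 + 1*-4 + 2*-1 = 2
  c_2 = 0*-8 + 0*-4 + -1*-1 = 1
  c_3 = 0*-8 + -1*-4 + -1*-1 = 5
Expand coordinatewise in base 7:
  c_1 = 2 = 2·7^0
  c_2 = 1 = 1·7^0
  c_3 = 5 = 5·7^0
Factor λ_0 = (2, 1, 5)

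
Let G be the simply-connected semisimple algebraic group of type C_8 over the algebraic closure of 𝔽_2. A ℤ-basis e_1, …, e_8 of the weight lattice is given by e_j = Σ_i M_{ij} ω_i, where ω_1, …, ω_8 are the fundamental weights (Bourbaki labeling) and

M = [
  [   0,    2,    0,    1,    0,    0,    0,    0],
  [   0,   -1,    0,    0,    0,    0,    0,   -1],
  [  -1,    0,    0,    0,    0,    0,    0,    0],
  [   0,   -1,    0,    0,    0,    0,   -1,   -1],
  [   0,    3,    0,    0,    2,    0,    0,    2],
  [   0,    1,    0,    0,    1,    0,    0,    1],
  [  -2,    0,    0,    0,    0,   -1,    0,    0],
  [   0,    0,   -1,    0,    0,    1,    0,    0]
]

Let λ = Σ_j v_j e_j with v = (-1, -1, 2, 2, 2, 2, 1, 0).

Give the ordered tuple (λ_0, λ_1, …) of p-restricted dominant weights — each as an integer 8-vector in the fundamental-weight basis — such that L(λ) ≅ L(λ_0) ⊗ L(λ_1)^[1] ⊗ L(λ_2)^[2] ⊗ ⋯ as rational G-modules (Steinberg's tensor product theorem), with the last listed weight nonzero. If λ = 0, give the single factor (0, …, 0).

Change of basis e → ω: c = M·v where v = (-1, -1, 2, 2, 2, 2, 1, 0):
  c_1 = (0)·(-1) + (2)·(-1) + 0·2 + 1·2 + 0·2 + 0·2 + 0·1 + 0·0 = 0
  c_2 = (0)·(-1) + (-1)·(-1) + 0·2 + 0·2 + 0·2 + 0·2 + 0·1 + (-1)·(0) = 1
  c_3 = (-1)·(-1) + (0)·(-1) + 0·2 + 0·2 + 0·2 + 0·2 + 0·1 + 0·0 = 1
  c_4 = (0)·(-1) + (-1)·(-1) + 0·2 + 0·2 + 0·2 + 0·2 + (-1)·(1) + (-1)·(0) = 0
  c_5 = (0)·(-1) + (3)·(-1) + 0·2 + 0·2 + 2·2 + 0·2 + 0·1 + 2·0 = 1
  c_6 = (0)·(-1) + (1)·(-1) + 0·2 + 0·2 + 1·2 + 0·2 + 0·1 + 1·0 = 1
  c_7 = (-2)·(-1) + (0)·(-1) + 0·2 + 0·2 + 0·2 + (-1)·(2) + 0·1 + 0·0 = 0
  c_8 = (0)·(-1) + (0)·(-1) + (-1)·(2) + 0·2 + 0·2 + 1·2 + 0·1 + 0·0 = 0
p = 2; digits c_i = Σ_j d_{ij}·2^j, 0 ≤ d_{ij} < 2:
  c_1 = 0
  c_2 = 1 = 1·2^0
  c_3 = 1 = 1·2^0
  c_4 = 0
  c_5 = 1 = 1·2^0
  c_6 = 1 = 1·2^0
  c_7 = 0
  c_8 = 0
Factor λ_0 = (0, 1, 1, 0, 1, 1, 0, 0)

((0, 1, 1, 0, 1, 1, 0, 0),)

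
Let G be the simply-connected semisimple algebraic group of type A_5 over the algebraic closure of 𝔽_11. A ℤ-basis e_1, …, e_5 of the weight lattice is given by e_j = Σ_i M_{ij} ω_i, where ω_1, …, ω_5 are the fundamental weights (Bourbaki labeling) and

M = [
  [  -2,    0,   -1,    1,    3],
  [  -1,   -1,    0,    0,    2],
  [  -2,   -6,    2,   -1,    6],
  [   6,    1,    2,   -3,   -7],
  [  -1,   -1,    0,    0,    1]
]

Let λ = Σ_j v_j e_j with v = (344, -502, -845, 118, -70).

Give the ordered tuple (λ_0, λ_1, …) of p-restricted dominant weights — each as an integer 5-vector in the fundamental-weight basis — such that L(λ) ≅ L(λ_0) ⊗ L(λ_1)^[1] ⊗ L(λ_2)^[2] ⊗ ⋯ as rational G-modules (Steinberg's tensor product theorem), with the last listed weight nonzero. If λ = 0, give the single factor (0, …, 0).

In the fundamental-weight basis, λ has coordinates c = M·v (v = (344, -502, -845, 118, -70)):
  c_1 = (-2)·(344) + (0)·(-502) + (-1)·(-845) + (1)·(118) + (3)·(-70) = 65
  c_2 = (-1)·(344) + (-1)·(-502) + (0)·(-845) + (0)·(118) + (2)·(-70) = 18
  c_3 = (-2)·(344) + (-6)·(-502) + (2)·(-845) + (-1)·(118) + (6)·(-70) = 96
  c_4 = (6)·(344) + (1)·(-502) + (2)·(-845) + (-3)·(118) + (-7)·(-70) = 8
  c_5 = (-1)·(344) + (-1)·(-502) + (0)·(-845) + (0)·(118) + (1)·(-70) = 88
Writing each c_i in base p = 11:
  c_1 = 65 = 10·11^0 + 5·11^1
  c_2 = 18 = 7·11^0 + 1·11^1
  c_3 = 96 = 8·11^0 + 8·11^1
  c_4 = 8 = 8·11^0
  c_5 = 88 = 0·11^0 + 8·11^1
Factor λ_0 = (10, 7, 8, 8, 0)
Factor λ_1 = (5, 1, 8, 0, 8)

((10, 7, 8, 8, 0), (5, 1, 8, 0, 8))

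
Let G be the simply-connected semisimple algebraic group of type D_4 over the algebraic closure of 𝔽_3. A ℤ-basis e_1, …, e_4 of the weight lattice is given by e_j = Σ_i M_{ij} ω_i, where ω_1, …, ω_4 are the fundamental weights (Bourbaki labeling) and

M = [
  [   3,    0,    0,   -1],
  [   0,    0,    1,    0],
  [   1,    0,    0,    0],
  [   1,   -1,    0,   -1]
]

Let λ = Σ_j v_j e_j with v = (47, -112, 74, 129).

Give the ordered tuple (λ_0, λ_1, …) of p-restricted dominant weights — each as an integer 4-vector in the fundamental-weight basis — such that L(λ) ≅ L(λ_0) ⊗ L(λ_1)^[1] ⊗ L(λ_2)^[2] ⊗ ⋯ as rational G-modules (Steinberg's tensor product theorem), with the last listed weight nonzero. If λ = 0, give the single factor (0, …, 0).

((0, 2, 2, 0), (1, 0, 0, 1), (1, 2, 2, 0), (0, 2, 1, 1))

In the fundamental-weight basis, λ has coordinates c = M·v (v = (47, -112, 74, 129)):
  c_1 = 3*47 + 0*-112 + 0*74 + -1*129 = 12
  c_2 = 0*47 + 0*-112 + 1*74 + 0*129 = 74
  c_3 = 1*47 + 0*-112 + 0*74 + 0*129 = 47
  c_4 = 1*47 + -1*-112 + 0*74 + -1*129 = 30
Writing each c_i in base p = 3:
  c_1 = 12 = 0·3^0 + 1·3^1 + 1·3^2
  c_2 = 74 = 2·3^0 + 0·3^1 + 2·3^2 + 2·3^3
  c_3 = 47 = 2·3^0 + 0·3^1 + 2·3^2 + 1·3^3
  c_4 = 30 = 0·3^0 + 1·3^1 + 0·3^2 + 1·3^3
p-restricted factor λ_0 = (0, 2, 2, 0)
p-restricted factor λ_1 = (1, 0, 0, 1)
p-restricted factor λ_2 = (1, 2, 2, 0)
p-restricted factor λ_3 = (0, 2, 1, 1)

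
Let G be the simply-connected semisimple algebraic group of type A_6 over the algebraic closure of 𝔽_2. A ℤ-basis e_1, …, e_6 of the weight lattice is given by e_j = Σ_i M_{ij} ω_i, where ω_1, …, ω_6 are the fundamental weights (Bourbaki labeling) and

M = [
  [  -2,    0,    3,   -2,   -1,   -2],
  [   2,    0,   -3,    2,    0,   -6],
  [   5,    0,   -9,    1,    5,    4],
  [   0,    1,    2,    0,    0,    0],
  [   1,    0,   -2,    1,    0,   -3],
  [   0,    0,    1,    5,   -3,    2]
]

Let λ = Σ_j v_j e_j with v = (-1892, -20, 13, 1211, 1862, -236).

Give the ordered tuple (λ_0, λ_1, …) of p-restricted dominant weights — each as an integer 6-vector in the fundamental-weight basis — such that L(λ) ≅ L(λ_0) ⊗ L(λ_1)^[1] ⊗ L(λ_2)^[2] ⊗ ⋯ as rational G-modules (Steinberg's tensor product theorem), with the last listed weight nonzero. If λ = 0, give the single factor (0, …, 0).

Compute c_i = Σ_j M_{ij} v_j with v = (-1892, -20, 13, 1211, 1862, -236):
  c_1 = (-2)·(-1892) + (0)·(-20) + 3·13 + (-2)·(1211) + (-1)·(1862) + (-2)·(-236) = 11
  c_2 = (2)·(-1892) + (0)·(-20) + (-3)·(13) + 2·1211 + 0·1862 + (-6)·(-236) = 15
  c_3 = (5)·(-1892) + (0)·(-20) + (-9)·(13) + 1·1211 + 5·1862 + (4)·(-236) = 0
  c_4 = (0)·(-1892) + (1)·(-20) + 2·13 + 0·1211 + 0·1862 + (0)·(-236) = 6
  c_5 = (1)·(-1892) + (0)·(-20) + (-2)·(13) + 1·1211 + 0·1862 + (-3)·(-236) = 1
  c_6 = (0)·(-1892) + (0)·(-20) + 1·13 + 5·1211 + (-3)·(1862) + (2)·(-236) = 10
p = 2; digits c_i = Σ_j d_{ij}·2^j, 0 ≤ d_{ij} < 2:
  c_1 = 11 = 1·2^0 + 1·2^1 + 0·2^2 + 1·2^3
  c_2 = 15 = 1·2^0 + 1·2^1 + 1·2^2 + 1·2^3
  c_3 = 0
  c_4 = 6 = 0·2^0 + 1·2^1 + 1·2^2
  c_5 = 1 = 1·2^0
  c_6 = 10 = 0·2^0 + 1·2^1 + 0·2^2 + 1·2^3
λ_0 = (1, 1, 0, 0, 1, 0)
λ_1 = (1, 1, 0, 1, 0, 1)
λ_2 = (0, 1, 0, 1, 0, 0)
λ_3 = (1, 1, 0, 0, 0, 1)

((1, 1, 0, 0, 1, 0), (1, 1, 0, 1, 0, 1), (0, 1, 0, 1, 0, 0), (1, 1, 0, 0, 0, 1))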